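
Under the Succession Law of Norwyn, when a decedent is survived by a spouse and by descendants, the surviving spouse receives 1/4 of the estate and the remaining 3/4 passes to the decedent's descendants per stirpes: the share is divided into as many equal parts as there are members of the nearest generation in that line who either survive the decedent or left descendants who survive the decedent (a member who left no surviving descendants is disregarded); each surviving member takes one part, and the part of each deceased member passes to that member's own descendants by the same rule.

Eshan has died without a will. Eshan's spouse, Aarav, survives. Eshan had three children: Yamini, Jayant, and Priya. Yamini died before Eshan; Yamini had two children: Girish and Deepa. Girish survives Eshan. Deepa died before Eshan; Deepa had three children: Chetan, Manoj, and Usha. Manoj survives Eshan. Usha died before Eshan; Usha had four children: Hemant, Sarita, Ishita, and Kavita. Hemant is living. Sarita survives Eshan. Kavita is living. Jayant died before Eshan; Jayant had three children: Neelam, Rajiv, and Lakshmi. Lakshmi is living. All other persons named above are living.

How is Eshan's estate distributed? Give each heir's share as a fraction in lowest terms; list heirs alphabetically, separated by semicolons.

Aarav, as surviving spouse, takes 1/4.
The remaining 3/4 passes to Eshan's descendants per stirpes.
The 3/4 is divided into 3 equal shares of 1/4 among Yamini, Jayant, Priya.
Yamini predeceased; the 1/4 allotted to Yamini's branch passes to Yamini's issue by representation.
The 1/4 is divided into 2 equal shares of 1/8 among Girish, Deepa.
Girish is living and takes 1/8.
Deepa predeceased; the 1/8 allotted to Deepa's branch passes to Deepa's issue by representation.
The 1/8 is divided into 3 equal shares of 1/24 among Chetan, Manoj, Usha.
Chetan is living and takes 1/24.
Manoj is living and takes 1/24.
Usha predeceased; the 1/24 allotted to Usha's branch passes to Usha's issue by representation.
The 1/24 is divided into 4 equal shares of 1/96 among Hemant, Sarita, Ishita, Kavita.
Hemant is living and takes 1/96.
Sarita is living and takes 1/96.
Ishita is living and takes 1/96.
Kavita is living and takes 1/96.
Jayant predeceased; the 1/4 allotted to Jayant's branch passes to Jayant's issue by representation.
The 1/4 is divided into 3 equal shares of 1/12 among Neelam, Rajiv, Lakshmi.
Neelam is living and takes 1/12.
Rajiv is living and takes 1/12.
Lakshmi is living and takes 1/12.
Priya is living and takes 1/4.

Aarav 1/4; Chetan 1/24; Girish 1/8; Hemant 1/96; Ishita 1/96; Kavita 1/96; Lakshmi 1/12; Manoj 1/24; Neelam 1/12; Priya 1/4; Rajiv 1/12; Sarita 1/96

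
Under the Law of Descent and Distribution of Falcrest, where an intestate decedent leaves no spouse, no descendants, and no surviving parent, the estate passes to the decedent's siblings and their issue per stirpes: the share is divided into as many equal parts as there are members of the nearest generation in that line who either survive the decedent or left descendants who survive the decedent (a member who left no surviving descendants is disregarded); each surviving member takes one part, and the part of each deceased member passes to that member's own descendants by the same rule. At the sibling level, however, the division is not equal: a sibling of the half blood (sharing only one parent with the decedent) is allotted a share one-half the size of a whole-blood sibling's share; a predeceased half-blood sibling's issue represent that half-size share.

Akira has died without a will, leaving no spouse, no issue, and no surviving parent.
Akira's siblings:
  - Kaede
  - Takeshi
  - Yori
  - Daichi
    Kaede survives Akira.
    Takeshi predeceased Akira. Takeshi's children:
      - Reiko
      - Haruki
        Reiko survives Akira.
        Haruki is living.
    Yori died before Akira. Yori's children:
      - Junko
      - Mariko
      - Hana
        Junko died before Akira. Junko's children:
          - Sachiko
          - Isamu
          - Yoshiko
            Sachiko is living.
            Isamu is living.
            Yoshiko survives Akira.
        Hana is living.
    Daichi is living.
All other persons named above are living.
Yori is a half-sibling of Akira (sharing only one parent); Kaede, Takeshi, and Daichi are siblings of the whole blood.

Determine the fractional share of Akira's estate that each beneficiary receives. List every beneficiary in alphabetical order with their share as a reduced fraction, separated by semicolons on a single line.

Daichi 2/7; Hana 1/21; Haruki 1/7; Isamu 1/63; Kaede 2/7; Mariko 1/21; Reiko 1/7; Sachiko 1/63; Yoshiko 1/63

No spouse, descendants, or parent survives, so the estate passes to Akira's siblings per stirpes.
Half-blood siblings count for one-half the weight of whole-blood siblings at the initial division.
Dividing 1 in proportion to weights (total weight 7/2): Kaede (weight 1) → 2/7; Takeshi (weight 1) → 2/7; Yori (weight 1/2) → 1/7; Daichi (weight 1) → 2/7.
Kaede is living and takes 2/7.
Takeshi predeceased; the 2/7 allotted to Takeshi's branch passes to Takeshi's issue by representation.
The 2/7 is divided into 2 equal shares of 1/7 among Reiko, Haruki.
Reiko is living and takes 1/7.
Haruki is living and takes 1/7.
Yori predeceased; the 1/7 allotted to Yori's branch passes to Yori's issue by representation.
The 1/7 is divided into 3 equal shares of 1/21 among Junko, Mariko, Hana.
Junko predeceased; the 1/21 allotted to Junko's branch passes to Junko's issue by representation.
The 1/21 is divided into 3 equal shares of 1/63 among Sachiko, Isamu, Yoshiko.
Sachiko is living and takes 1/63.
Isamu is living and takes 1/63.
Yoshiko is living and takes 1/63.
Mariko is living and takes 1/21.
Hana is living and takes 1/21.
Daichi is living and takes 2/7.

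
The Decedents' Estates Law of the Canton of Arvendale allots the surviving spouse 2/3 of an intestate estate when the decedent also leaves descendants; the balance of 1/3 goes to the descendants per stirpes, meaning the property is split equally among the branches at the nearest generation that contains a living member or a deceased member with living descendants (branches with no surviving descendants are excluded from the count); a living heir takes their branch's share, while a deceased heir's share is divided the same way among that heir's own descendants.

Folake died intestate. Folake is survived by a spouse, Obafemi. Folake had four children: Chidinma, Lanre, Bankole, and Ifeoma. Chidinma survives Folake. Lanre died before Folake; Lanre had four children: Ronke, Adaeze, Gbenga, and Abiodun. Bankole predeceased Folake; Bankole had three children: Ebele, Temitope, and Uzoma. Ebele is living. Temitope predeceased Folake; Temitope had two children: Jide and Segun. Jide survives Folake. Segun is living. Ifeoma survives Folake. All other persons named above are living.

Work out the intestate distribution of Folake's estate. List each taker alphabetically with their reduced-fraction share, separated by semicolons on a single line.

Abiodun 1/48; Adaeze 1/48; Chidinma 1/12; Ebele 1/36; Gbenga 1/48; Ifeoma 1/12; Jide 1/72; Obafemi 2/3; Ronke 1/48; Segun 1/72; Uzoma 1/36

Obafemi, as surviving spouse, takes 2/3.
The remaining 1/3 passes to Folake's descendants per stirpes.
The 1/3 is divided into 4 equal shares of 1/12 among Chidinma, Lanre, Bankole, Ifeoma.
Chidinma is living and takes 1/12.
Lanre predeceased; the 1/12 allotted to Lanre's branch passes to Lanre's issue by representation.
The 1/12 is divided into 4 equal shares of 1/48 among Ronke, Adaeze, Gbenga, Abiodun.
Ronke is living and takes 1/48.
Adaeze is living and takes 1/48.
Gbenga is living and takes 1/48.
Abiodun is living and takes 1/48.
Bankole predeceased; the 1/12 allotted to Bankole's branch passes to Bankole's issue by representation.
The 1/12 is divided into 3 equal shares of 1/36 among Ebele, Temitope, Uzoma.
Ebele is living and takes 1/36.
Temitope predeceased; the 1/36 allotted to Temitope's branch passes to Temitope's issue by representation.
The 1/36 is divided into 2 equal shares of 1/72 among Jide, Segun.
Jide is living and takes 1/72.
Segun is living and takes 1/72.
Uzoma is living and takes 1/36.
Ifeoma is living and takes 1/12.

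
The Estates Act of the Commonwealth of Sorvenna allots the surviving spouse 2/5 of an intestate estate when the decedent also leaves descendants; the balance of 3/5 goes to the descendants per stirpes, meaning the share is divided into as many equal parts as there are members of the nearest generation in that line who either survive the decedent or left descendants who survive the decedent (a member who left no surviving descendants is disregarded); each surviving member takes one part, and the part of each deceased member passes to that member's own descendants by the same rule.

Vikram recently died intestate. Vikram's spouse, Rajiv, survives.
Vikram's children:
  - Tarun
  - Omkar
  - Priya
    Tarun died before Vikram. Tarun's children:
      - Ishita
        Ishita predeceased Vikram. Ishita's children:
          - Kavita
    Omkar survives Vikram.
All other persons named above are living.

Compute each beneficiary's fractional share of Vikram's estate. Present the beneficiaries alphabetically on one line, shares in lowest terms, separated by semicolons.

Kavita 1/5; Omkar 1/5; Priya 1/5; Rajiv 2/5

Rajiv, as surviving spouse, takes 2/5.
The remaining 3/5 passes to Vikram's descendants per stirpes.
The 3/5 is divided into 3 equal shares of 1/5 among Tarun, Omkar, Priya.
Tarun predeceased; the 1/5 allotted to Tarun's branch passes to Tarun's issue by representation.
Ishita's line is the sole branch at this level, so the full 1/5 passes to Ishita's issue by representation.
Kavita is the sole taker at this level and receives the full 1/5.
Omkar is living and takes 1/5.
Priya is living and takes 1/5.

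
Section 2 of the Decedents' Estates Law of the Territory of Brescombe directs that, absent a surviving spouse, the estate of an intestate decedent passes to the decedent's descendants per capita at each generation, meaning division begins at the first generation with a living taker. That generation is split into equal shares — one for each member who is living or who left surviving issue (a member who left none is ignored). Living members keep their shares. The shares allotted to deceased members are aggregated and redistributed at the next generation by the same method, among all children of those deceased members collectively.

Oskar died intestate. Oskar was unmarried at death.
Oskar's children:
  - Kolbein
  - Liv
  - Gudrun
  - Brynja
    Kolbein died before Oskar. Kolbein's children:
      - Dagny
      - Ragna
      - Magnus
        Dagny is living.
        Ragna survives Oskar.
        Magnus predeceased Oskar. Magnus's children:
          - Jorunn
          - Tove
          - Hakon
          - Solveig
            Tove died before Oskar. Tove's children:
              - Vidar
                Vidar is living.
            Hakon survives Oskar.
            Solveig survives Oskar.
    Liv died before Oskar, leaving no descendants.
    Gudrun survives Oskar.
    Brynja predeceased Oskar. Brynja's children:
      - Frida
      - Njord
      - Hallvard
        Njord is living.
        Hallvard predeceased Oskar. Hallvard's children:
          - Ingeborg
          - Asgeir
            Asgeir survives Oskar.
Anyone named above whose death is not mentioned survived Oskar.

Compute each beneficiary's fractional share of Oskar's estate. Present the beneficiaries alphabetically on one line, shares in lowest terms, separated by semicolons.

There is no surviving spouse, so the entire estate passes to Oskar's descendants per capita at each generation.
At generation 1 (Kolbein, Gudrun, Brynja) there are 3 shares of (1)/3 = 1/3 each.
Living: Gudrun — each takes 1/3.
Deceased: Kolbein and Brynja. Their combined 2/3 is pooled and carried to generation 2.
At generation 2 (Dagny, Ragna, Magnus, Frida, Njord, Hallvard) there are 6 shares of (2/3)/6 = 1/9 each.
Living: Dagny, Ragna, Frida, and Njord — each takes 1/9.
Deceased: Magnus and Hallvard. Their combined 2/9 is pooled and carried to generation 3.
At generation 3 (Jorunn, Tove, Hakon, Solveig, Ingeborg, Asgeir) there are 6 shares of (2/9)/6 = 1/27 each.
Living: Jorunn, Hakon, Solveig, Ingeborg, and Asgeir — each takes 1/27.
Deceased: Tove. That 1/27 share is carried to generation 4.
At generation 4 (Vidar) there are 1 shares of (1/27)/1 = 1/27 each.
Living: Vidar — each takes 1/27.

Asgeir 1/27; Dagny 1/9; Frida 1/9; Gudrun 1/3; Hakon 1/27; Ingeborg 1/27; Jorunn 1/27; Njord 1/9; Ragna 1/9; Solveig 1/27; Vidar 1/27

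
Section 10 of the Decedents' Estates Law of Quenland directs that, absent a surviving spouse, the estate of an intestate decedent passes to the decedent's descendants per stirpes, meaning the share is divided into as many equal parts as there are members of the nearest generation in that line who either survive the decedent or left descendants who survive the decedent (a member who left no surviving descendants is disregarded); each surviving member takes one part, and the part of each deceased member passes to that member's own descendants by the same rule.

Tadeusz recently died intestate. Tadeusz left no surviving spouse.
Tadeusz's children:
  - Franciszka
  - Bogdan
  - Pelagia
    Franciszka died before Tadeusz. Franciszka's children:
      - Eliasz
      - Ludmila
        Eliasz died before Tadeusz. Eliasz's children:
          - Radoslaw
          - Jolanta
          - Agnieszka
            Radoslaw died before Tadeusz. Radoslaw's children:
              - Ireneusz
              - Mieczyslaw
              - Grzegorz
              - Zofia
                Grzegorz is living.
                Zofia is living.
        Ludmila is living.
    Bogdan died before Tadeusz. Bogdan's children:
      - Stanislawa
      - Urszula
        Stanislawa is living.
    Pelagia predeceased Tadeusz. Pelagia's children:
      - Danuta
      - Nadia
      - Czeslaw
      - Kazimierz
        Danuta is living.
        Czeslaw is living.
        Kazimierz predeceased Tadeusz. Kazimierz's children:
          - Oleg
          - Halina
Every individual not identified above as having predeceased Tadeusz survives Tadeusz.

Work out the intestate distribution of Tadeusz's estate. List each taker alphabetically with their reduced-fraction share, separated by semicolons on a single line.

Agnieszka 1/18; Czeslaw 1/12; Danuta 1/12; Grzegorz 1/72; Halina 1/24; Ireneusz 1/72; Jolanta 1/18; Ludmila 1/6; Mieczyslaw 1/72; Nadia 1/12; Oleg 1/24; Stanislawa 1/6; Urszula 1/6; Zofia 1/72

There is no surviving spouse, so the entire estate passes to Tadeusz's descendants per stirpes.
The estate is divided into 3 equal shares of 1/3 among Franciszka, Bogdan, Pelagia.
Franciszka predeceased; the 1/3 allotted to Franciszka's branch passes to Franciszka's issue by representation.
The 1/3 is divided into 2 equal shares of 1/6 among Eliasz, Ludmila.
Eliasz predeceased; the 1/6 allotted to Eliasz's branch passes to Eliasz's issue by representation.
The 1/6 is divided into 3 equal shares of 1/18 among Radoslaw, Jolanta, Agnieszka.
Radoslaw predeceased; the 1/18 allotted to Radoslaw's branch passes to Radoslaw's issue by representation.
The 1/18 is divided into 4 equal shares of 1/72 among Ireneusz, Mieczyslaw, Grzegorz, Zofia.
Ireneusz is living and takes 1/72.
Mieczyslaw is living and takes 1/72.
Grzegorz is living and takes 1/72.
Zofia is living and takes 1/72.
Jolanta is living and takes 1/18.
Agnieszka is living and takes 1/18.
Ludmila is living and takes 1/6.
Bogdan predeceased; the 1/3 allotted to Bogdan's branch passes to Bogdan's issue by representation.
The 1/3 is divided into 2 equal shares of 1/6 among Stanislawa, Urszula.
Stanislawa is living and takes 1/6.
Urszula is living and takes 1/6.
Pelagia predeceased; the 1/3 allotted to Pelagia's branch passes to Pelagia's issue by representation.
The 1/3 is divided into 4 equal shares of 1/12 among Danuta, Nadia, Czeslaw, Kazimierz.
Danuta is living and takes 1/12.
Nadia is living and takes 1/12.
Czeslaw is living and takes 1/12.
Kazimierz predeceased; the 1/12 allotted to Kazimierz's branch passes to Kazimierz's issue by representation.
The 1/12 is divided into 2 equal shares of 1/24 among Oleg, Halina.
Oleg is living and takes 1/24.
Halina is living and takes 1/24.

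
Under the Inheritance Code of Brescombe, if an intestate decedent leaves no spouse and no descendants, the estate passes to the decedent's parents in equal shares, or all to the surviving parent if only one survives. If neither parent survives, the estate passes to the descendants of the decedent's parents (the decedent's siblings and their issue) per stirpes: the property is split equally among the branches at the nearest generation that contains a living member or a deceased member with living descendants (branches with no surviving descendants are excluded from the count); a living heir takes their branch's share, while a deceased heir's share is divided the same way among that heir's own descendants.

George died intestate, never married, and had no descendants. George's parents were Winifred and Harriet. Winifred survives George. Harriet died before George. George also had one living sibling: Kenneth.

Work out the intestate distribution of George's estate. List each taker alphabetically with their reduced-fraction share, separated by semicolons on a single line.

Winifred 1

Only one parent, Winifred, survives, so Winifred takes the entire estate. The siblings take nothing because a surviving parent has priority.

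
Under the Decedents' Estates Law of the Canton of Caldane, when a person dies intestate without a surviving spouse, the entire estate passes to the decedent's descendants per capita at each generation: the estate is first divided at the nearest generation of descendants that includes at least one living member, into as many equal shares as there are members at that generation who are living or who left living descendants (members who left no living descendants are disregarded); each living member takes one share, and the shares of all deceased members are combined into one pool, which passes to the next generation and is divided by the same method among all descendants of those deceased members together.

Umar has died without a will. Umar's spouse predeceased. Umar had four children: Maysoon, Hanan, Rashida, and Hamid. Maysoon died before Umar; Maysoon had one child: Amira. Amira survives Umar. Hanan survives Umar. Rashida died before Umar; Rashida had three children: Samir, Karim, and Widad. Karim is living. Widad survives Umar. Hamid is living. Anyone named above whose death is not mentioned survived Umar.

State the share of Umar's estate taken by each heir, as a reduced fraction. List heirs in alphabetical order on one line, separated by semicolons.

There is no surviving spouse, so the entire estate passes to Umar's descendants per capita at each generation.
At generation 1 (Maysoon, Hanan, Rashida, Hamid) there are 4 shares of (1)/4 = 1/4 each.
Living: Hanan and Hamid — each takes 1/4.
Deceased: Maysoon and Rashida. Their combined 1/2 is pooled and carried to generation 2.
At generation 2 (Amira, Samir, Karim, Widad) there are 4 shares of (1/2)/4 = 1/8 each.
Living: Amira, Samir, Karim, and Widad — each takes 1/8.

Amira 1/8; Hamid 1/4; Hanan 1/4; Karim 1/8; Samir 1/8; Widad 1/8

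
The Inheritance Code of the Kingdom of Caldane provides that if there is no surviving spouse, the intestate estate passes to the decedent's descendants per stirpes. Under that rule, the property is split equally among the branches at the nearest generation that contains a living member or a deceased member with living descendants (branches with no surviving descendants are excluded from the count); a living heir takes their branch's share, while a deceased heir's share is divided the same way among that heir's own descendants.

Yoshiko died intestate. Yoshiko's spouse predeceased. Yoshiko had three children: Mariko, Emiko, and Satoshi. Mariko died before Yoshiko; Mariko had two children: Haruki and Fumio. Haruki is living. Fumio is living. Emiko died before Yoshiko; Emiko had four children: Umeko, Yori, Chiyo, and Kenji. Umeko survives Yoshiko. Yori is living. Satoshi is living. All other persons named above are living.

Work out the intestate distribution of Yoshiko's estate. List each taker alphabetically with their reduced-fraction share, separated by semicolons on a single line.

Chiyo 1/12; Fumio 1/6; Haruki 1/6; Kenji 1/12; Satoshi 1/3; Umeko 1/12; Yori 1/12

There is no surviving spouse, so the entire estate passes to Yoshiko's descendants per stirpes.
The estate is divided into 3 equal shares of 1/3 among Mariko, Emiko, Satoshi.
Mariko predeceased; the 1/3 allotted to Mariko's branch passes to Mariko's issue by representation.
The 1/3 is divided into 2 equal shares of 1/6 among Haruki, Fumio.
Haruki is living and takes 1/6.
Fumio is living and takes 1/6.
Emiko predeceased; the 1/3 allotted to Emiko's branch passes to Emiko's issue by representation.
The 1/3 is divided into 4 equal shares of 1/12 among Umeko, Yori, Chiyo, Kenji.
Umeko is living and takes 1/12.
Yori is living and takes 1/12.
Chiyo is living and takes 1/12.
Kenji is living and takes 1/12.
Satoshi is living and takes 1/3.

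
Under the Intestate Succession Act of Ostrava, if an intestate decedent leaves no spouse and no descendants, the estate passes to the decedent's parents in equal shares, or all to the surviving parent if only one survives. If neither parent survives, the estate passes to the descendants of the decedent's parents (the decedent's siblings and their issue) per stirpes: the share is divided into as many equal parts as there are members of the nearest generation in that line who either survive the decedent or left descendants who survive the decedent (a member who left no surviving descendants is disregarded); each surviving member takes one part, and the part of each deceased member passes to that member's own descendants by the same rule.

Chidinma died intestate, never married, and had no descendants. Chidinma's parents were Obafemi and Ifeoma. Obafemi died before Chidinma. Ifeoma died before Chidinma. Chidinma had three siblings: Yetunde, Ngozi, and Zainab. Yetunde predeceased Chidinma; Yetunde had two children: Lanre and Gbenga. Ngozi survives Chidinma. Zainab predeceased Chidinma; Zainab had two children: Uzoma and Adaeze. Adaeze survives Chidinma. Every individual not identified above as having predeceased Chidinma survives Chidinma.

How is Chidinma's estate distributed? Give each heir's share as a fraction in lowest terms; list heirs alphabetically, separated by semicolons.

Adaeze 1/6; Gbenga 1/6; Lanre 1/6; Ngozi 1/3; Uzoma 1/6

Neither parent survives and there are no descendants, so the estate passes to Chidinma's siblings and their issue per stirpes.
The estate is divided into 3 equal shares of 1/3 among Yetunde, Ngozi, Zainab.
Yetunde predeceased; the 1/3 allotted to Yetunde's branch passes to Yetunde's issue by representation.
The 1/3 is divided into 2 equal shares of 1/6 among Lanre, Gbenga.
Lanre is living and takes 1/6.
Gbenga is living and takes 1/6.
Ngozi is living and takes 1/3.
Zainab predeceased; the 1/3 allotted to Zainab's branch passes to Zainab's issue by representation.
The 1/3 is divided into 2 equal shares of 1/6 among Uzoma, Adaeze.
Uzoma is living and takes 1/6.
Adaeze is living and takes 1/6.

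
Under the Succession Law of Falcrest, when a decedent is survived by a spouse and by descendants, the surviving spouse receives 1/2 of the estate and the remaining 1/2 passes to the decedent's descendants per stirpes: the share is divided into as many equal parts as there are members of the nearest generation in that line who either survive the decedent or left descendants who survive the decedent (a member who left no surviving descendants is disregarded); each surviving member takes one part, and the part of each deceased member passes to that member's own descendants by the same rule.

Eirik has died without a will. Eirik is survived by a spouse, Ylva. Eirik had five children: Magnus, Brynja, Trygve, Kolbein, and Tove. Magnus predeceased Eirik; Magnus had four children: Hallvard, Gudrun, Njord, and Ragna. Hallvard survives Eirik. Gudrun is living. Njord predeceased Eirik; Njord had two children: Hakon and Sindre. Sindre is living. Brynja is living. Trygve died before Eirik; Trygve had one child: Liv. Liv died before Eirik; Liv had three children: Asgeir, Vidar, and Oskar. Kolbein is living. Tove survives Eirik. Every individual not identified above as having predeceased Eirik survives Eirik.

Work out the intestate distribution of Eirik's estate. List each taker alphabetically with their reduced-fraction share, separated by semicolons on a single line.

Ylva, as surviving spouse, takes 1/2.
The remaining 1/2 passes to Eirik's descendants per stirpes.
The 1/2 is divided into 5 equal shares of 1/10 among Magnus, Brynja, Trygve, Kolbein, Tove.
Magnus predeceased; the 1/10 allotted to Magnus's branch passes to Magnus's issue by representation.
The 1/10 is divided into 4 equal shares of 1/40 among Hallvard, Gudrun, Njord, Ragna.
Hallvard is living and takes 1/40.
Gudrun is living and takes 1/40.
Njord predeceased; the 1/40 allotted to Njord's branch passes to Njord's issue by representation.
The 1/40 is divided into 2 equal shares of 1/80 among Hakon, Sindre.
Hakon is living and takes 1/80.
Sindre is living and takes 1/80.
Ragna is living and takes 1/40.
Brynja is living and takes 1/10.
Trygve predeceased; the 1/10 allotted to Trygve's branch passes to Trygve's issue by representation.
Liv's line is the sole branch at this level, so the full 1/10 passes to Liv's issue by representation.
The 1/10 is divided into 3 equal shares of 1/30 among Asgeir, Vidar, Oskar.
Asgeir is living and takes 1/30.
Vidar is living and takes 1/30.
Oskar is living and takes 1/30.
Kolbein is living and takes 1/10.
Tove is living and takes 1/10.

Asgeir 1/30; Brynja 1/10; Gudrun 1/40; Hakon 1/80; Hallvard 1/40; Kolbein 1/10; Oskar 1/30; Ragna 1/40; Sindre 1/80; Tove 1/10; Vidar 1/30; Ylva 1/2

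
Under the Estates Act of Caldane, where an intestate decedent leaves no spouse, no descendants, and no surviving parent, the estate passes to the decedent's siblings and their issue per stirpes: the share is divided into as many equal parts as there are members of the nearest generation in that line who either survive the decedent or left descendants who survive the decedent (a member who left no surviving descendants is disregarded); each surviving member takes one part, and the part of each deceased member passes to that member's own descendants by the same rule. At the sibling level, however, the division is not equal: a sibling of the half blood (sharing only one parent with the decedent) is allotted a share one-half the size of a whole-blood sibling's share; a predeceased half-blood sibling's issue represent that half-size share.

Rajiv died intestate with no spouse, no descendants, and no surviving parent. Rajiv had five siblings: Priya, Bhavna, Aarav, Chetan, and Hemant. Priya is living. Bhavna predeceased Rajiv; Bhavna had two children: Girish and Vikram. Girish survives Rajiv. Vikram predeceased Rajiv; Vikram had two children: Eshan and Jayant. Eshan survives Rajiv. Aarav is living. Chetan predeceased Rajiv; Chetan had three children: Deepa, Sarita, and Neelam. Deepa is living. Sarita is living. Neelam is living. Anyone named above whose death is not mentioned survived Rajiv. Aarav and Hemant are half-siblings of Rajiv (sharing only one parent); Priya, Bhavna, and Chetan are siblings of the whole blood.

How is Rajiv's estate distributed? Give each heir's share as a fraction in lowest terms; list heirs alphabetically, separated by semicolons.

No spouse, descendants, or parent survives, so the estate passes to Rajiv's siblings per stirpes.
Half-blood siblings count for one-half the weight of whole-blood siblings at the initial division.
Dividing 1 in proportion to weights (total weight 4): Priya (weight 1) → 1/4; Bhavna (weight 1) → 1/4; Aarav (weight 1/2) → 1/8; Chetan (weight 1) → 1/4; Hemant (weight 1/2) → 1/8.
Priya is living and takes 1/4.
Bhavna predeceased; the 1/4 allotted to Bhavna's branch passes to Bhavna's issue by representation.
The 1/4 is divided into 2 equal shares of 1/8 among Girish, Vikram.
Girish is living and takes 1/8.
Vikram predeceased; the 1/8 allotted to Vikram's branch passes to Vikram's issue by representation.
The 1/8 is divided into 2 equal shares of 1/16 among Eshan, Jayant.
Eshan is living and takes 1/16.
Jayant is living and takes 1/16.
Aarav is living and takes 1/8.
Chetan predeceased; the 1/4 allotted to Chetan's branch passes to Chetan's issue by representation.
The 1/4 is divided into 3 equal shares of 1/12 among Deepa, Sarita, Neelam.
Deepa is living and takes 1/12.
Sarita is living and takes 1/12.
Neelam is living and takes 1/12.
Hemant is living and takes 1/8.

Aarav 1/8; Deepa 1/12; Eshan 1/16; Girish 1/8; Hemant 1/8; Jayant 1/16; Neelam 1/12; Priya 1/4; Sarita 1/12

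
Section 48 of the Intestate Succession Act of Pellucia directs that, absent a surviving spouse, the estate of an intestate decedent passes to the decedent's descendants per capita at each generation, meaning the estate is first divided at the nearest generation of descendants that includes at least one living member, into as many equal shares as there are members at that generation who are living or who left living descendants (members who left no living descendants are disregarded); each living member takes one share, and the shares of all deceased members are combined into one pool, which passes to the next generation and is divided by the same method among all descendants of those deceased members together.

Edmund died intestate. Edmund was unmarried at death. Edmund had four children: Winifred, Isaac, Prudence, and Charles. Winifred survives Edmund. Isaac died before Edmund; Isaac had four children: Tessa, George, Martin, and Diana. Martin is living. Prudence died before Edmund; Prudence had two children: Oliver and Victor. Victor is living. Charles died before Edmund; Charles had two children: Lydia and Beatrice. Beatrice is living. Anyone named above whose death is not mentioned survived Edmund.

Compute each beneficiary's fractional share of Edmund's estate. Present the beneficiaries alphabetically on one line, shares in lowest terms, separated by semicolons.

There is no surviving spouse, so the entire estate passes to Edmund's descendants per capita at each generation.
At generation 1 (Winifred, Isaac, Prudence, Charles) there are 4 shares of (1)/4 = 1/4 each.
Living: Winifred — each takes 1/4.
Deceased: Isaac, Prudence, and Charles. Their combined 3/4 is pooled and carried to generation 2.
At generation 2 (Tessa, George, Martin, Diana, Oliver, Victor, Lydia, Beatrice) there are 8 shares of (3/4)/8 = 3/32 each.
Living: Tessa, George, Martin, Diana, Oliver, Victor, Lydia, and Beatrice — each takes 3/32.

Beatrice 3/32; Diana 3/32; George 3/32; Lydia 3/32; Martin 3/32; Oliver 3/32; Tessa 3/32; Victor 3/32; Winifred 1/4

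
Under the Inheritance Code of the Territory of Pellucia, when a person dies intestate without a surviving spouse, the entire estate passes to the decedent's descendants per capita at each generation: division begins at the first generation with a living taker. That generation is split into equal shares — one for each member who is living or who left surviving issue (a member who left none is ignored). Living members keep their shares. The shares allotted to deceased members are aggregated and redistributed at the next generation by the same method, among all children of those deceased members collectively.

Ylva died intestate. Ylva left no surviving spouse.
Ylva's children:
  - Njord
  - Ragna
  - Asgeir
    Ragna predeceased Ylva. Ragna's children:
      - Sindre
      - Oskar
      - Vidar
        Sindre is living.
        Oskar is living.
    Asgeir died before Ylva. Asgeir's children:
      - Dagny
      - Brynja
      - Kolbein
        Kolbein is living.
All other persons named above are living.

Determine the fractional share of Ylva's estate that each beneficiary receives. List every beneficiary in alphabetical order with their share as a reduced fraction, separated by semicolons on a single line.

There is no surviving spouse, so the entire estate passes to Ylva's descendants per capita at each generation.
At generation 1 (Njord, Ragna, Asgeir) there are 3 shares of (1)/3 = 1/3 each.
Living: Njord — each takes 1/3.
Deceased: Ragna and Asgeir. Their combined 2/3 is pooled and carried to generation 2.
At generation 2 (Sindre, Oskar, Vidar, Dagny, Brynja, Kolbein) there are 6 shares of (2/3)/6 = 1/9 each.
Living: Sindre, Oskar, Vidar, Dagny, Brynja, and Kolbein — each takes 1/9.

Brynja 1/9; Dagny 1/9; Kolbein 1/9; Njord 1/3; Oskar 1/9; Sindre 1/9; Vidar 1/9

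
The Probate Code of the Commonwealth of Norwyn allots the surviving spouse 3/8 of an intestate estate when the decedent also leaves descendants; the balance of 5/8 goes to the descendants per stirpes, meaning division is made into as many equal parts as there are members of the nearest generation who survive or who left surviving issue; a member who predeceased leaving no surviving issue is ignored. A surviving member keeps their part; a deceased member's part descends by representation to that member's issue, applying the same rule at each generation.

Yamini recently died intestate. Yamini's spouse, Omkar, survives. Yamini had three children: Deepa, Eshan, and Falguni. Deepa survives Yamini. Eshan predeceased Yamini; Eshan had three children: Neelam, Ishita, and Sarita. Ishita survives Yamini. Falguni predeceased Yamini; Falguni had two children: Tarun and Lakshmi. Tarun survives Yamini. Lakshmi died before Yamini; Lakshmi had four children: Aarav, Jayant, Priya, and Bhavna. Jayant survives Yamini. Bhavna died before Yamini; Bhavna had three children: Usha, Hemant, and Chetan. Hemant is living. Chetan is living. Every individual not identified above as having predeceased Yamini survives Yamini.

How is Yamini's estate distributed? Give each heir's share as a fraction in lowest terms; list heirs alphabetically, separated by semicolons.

Omkar, as surviving spouse, takes 3/8.
The remaining 5/8 passes to Yamini's descendants per stirpes.
The 5/8 is divided into 3 equal shares of 5/24 among Deepa, Eshan, Falguni.
Deepa is living and takes 5/24.
Eshan predeceased; the 5/24 allotted to Eshan's branch passes to Eshan's issue by representation.
The 5/24 is divided into 3 equal shares of 5/72 among Neelam, Ishita, Sarita.
Neelam is living and takes 5/72.
Ishita is living and takes 5/72.
Sarita is living and takes 5/72.
Falguni predeceased; the 5/24 allotted to Falguni's branch passes to Falguni's issue by representation.
The 5/24 is divided into 2 equal shares of 5/48 among Tarun, Lakshmi.
Tarun is living and takes 5/48.
Lakshmi predeceased; the 5/48 allotted to Lakshmi's branch passes to Lakshmi's issue by representation.
The 5/48 is divided into 4 equal shares of 5/192 among Aarav, Jayant, Priya, Bhavna.
Aarav is living and takes 5/192.
Jayant is living and takes 5/192.
Priya is living and takes 5/192.
Bhavna predeceased; the 5/192 allotted to Bhavna's branch passes to Bhavna's issue by representation.
The 5/192 is divided into 3 equal shares of 5/576 among Usha, Hemant, Chetan.
Usha is living and takes 5/576.
Hemant is living and takes 5/576.
Chetan is living and takes 5/576.

Aarav 5/192; Chetan 5/576; Deepa 5/24; Hemant 5/576; Ishita 5/72; Jayant 5/192; Neelam 5/72; Omkar 3/8; Priya 5/192; Sarita 5/72; Tarun 5/48; Usha 5/576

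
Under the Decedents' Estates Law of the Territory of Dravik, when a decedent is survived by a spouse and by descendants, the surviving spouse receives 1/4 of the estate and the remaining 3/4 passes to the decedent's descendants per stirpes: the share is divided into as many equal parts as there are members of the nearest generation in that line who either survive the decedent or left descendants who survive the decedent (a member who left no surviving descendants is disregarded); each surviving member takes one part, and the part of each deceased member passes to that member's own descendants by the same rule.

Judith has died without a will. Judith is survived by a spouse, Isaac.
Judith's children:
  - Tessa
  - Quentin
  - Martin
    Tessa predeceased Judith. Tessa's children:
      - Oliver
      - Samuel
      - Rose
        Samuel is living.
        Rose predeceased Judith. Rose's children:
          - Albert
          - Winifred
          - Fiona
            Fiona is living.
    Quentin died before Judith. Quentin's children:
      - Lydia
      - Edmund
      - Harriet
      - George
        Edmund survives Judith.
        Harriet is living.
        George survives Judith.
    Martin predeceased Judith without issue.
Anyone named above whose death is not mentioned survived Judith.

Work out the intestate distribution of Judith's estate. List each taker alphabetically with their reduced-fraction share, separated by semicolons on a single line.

Albert 1/24; Edmund 3/32; Fiona 1/24; George 3/32; Harriet 3/32; Isaac 1/4; Lydia 3/32; Oliver 1/8; Samuel 1/8; Winifred 1/24

Isaac, as surviving spouse, takes 1/4.
The remaining 3/4 passes to Judith's descendants per stirpes.
Martin left no surviving issue, so that branch lapses and is disregarded.
The 3/4 is divided into 2 equal shares of 3/8 among Tessa, Quentin.
Tessa predeceased; the 3/8 allotted to Tessa's branch passes to Tessa's issue by representation.
The 3/8 is divided into 3 equal shares of 1/8 among Oliver, Samuel, Rose.
Oliver is living and takes 1/8.
Samuel is living and takes 1/8.
Rose predeceased; the 1/8 allotted to Rose's branch passes to Rose's issue by representation.
The 1/8 is divided into 3 equal shares of 1/24 among Albert, Winifred, Fiona.
Albert is living and takes 1/24.
Winifred is living and takes 1/24.
Fiona is living and takes 1/24.
Quentin predeceased; the 3/8 allotted to Quentin's branch passes to Quentin's issue by representation.
The 3/8 is divided into 4 equal shares of 3/32 among Lydia, Edmund, Harriet, George.
Lydia is living and takes 3/32.
Edmund is living and takes 3/32.
Harriet is living and takes 3/32.
George is living and takes 3/32.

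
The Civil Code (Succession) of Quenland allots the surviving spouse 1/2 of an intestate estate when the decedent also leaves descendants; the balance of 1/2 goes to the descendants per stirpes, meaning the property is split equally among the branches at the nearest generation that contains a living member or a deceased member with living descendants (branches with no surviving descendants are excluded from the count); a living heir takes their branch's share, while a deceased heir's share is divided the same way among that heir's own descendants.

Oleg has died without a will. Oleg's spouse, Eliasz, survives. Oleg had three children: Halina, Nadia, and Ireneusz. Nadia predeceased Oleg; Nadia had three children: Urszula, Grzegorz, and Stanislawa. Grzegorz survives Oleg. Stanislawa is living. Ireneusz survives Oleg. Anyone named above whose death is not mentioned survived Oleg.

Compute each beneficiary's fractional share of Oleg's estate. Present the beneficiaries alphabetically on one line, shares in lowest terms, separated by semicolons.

Eliasz, as surviving spouse, takes 1/2.
The remaining 1/2 passes to Oleg's descendants per stirpes.
The 1/2 is divided into 3 equal shares of 1/6 among Halina, Nadia, Ireneusz.
Halina is living and takes 1/6.
Nadia predeceased; the 1/6 allotted to Nadia's branch passes to Nadia's issue by representation.
The 1/6 is divided into 3 equal shares of 1/18 among Urszula, Grzegorz, Stanislawa.
Urszula is living and takes 1/18.
Grzegorz is living and takes 1/18.
Stanislawa is living and takes 1/18.
Ireneusz is living and takes 1/6.

Eliasz 1/2; Grzegorz 1/18; Halina 1/6; Ireneusz 1/6; Stanislawa 1/18; Urszula 1/18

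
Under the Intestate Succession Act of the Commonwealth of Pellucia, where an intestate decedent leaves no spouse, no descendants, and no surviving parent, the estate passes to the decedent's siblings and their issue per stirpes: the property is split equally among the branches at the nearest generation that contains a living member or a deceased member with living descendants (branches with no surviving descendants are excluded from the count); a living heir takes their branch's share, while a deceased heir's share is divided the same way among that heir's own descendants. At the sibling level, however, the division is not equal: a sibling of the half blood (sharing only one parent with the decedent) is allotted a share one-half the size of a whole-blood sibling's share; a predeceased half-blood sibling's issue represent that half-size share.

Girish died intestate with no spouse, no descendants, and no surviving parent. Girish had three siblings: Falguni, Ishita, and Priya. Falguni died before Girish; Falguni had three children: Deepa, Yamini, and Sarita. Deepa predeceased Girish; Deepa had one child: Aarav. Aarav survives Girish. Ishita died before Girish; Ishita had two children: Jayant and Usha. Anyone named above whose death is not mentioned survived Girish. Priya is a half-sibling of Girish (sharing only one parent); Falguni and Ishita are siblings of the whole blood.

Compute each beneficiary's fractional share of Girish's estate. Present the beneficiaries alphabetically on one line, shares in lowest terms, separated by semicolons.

No spouse, descendants, or parent survives, so the estate passes to Girish's siblings per stirpes.
Half-blood siblings count for one-half the weight of whole-blood siblings at the initial division.
Dividing 1 in proportion to weights (total weight 5/2): Falguni (weight 1) → 2/5; Ishita (weight 1) → 2/5; Priya (weight 1/2) → 1/5.
Falguni predeceased; the 2/5 allotted to Falguni's branch passes to Falguni's issue by representation.
The 2/5 is divided into 3 equal shares of 2/15 among Deepa, Yamini, Sarita.
Deepa predeceased; the 2/15 allotted to Deepa's branch passes to Deepa's issue by representation.
Aarav is the sole taker at this level and receives the full 2/15.
Yamini is living and takes 2/15.
Sarita is living and takes 2/15.
Ishita predeceased; the 2/5 allotted to Ishita's branch passes to Ishita's issue by representation.
The 2/5 is divided into 2 equal shares of 1/5 among Jayant, Usha.
Jayant is living and takes 1/5.
Usha is living and takes 1/5.
Priya is living and takes 1/5.

Aarav 2/15; Jayant 1/5; Priya 1/5; Sarita 2/15; Usha 1/5; Yamini 2/15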